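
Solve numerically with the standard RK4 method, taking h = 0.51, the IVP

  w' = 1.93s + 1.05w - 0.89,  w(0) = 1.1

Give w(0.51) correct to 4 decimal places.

1.5805

RK4: k1 = f(s_n, w_n); k2 = f(s_n + h/2, w_n + (h/2)·k1); k3 = f(s_n + h/2, w_n + (h/2)·k2); k4 = f(s_n + h, w_n + h·k3); w_{n+1} = w_n + (h/6)·(k1 + 2k2 + 2k3 + k4).
s=0.000000, w=1.100000:
  k1 = f(0.000000, 1.100000) = 0.265000
  k2 = f(0.255000, 1.167575) = 0.828104
  k3 = f(0.255000, 1.311166) = 0.978875
  k4 = f(0.510000, 1.599226) = 1.773487
  w ← 1.100000 + (0.51/6)·(k1 + 2k2 + 2k3 + k4) = 1.580458
w(0.51) ≈ 1.5805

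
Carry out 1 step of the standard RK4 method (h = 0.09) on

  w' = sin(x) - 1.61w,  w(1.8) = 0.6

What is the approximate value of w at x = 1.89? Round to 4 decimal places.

RK4: k1 = f(x_n, w_n); k2 = f(x_n + h/2, w_n + (h/2)·k1); k3 = f(x_n + h/2, w_n + (h/2)·k2); k4 = f(x_n + h, w_n + h·k3); w_{n+1} = w_n + (h/6)·(k1 + 2k2 + 2k3 + k4).
x=1.800000, w=0.600000:
  k1 = f(1.800000, 0.600000) = 0.007848
  k2 = f(1.845000, 0.600353) = -0.003927
  k3 = f(1.845000, 0.599823) = -0.003074
  k4 = f(1.890000, 0.599723) = -0.016069
  w ← 0.600000 + (0.09/6)·(k1 + 2k2 + 2k3 + k4) = 0.599667
w(1.89) ≈ 0.5997

0.5997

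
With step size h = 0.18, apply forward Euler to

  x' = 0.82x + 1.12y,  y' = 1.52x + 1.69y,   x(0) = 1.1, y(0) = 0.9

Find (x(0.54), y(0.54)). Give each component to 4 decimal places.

Euler on (x,y): x_{n+1} = x_n + h·x', y_{n+1} = y_n + h·y'.
0.000000: (1.100000, 0.900000); f=(1.910000, 3.193000) → (1.443800, 1.474740)
0.180000: (1.443800, 1.474740); f=(2.835625, 4.686887) → (1.954212, 2.318380)
0.360000: (1.954212, 2.318380); f=(4.199039, 6.888464) → (2.710040, 3.558303)
(x(0.54), y(0.54)) ≈ (2.7100, 3.5583)

2.7100, 3.5583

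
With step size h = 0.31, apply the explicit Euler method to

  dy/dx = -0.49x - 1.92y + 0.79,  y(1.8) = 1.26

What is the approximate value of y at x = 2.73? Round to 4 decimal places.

-0.0744

Euler: y_{n+1} = y_n + h·f(x_n, y_n).
x=1.800000, y=1.260000: f=-2.511200 → y ← 1.260000 + 0.31·(-2.511200) = 0.481528
x=2.110000, y=0.481528: f=-1.168434 → y ← 0.481528 + 0.31·(-1.168434) = 0.119314
x=2.420000, y=0.119314: f=-0.624882 → y ← 0.119314 + 0.31·(-0.624882) = -0.074400
y(2.73) ≈ -0.0744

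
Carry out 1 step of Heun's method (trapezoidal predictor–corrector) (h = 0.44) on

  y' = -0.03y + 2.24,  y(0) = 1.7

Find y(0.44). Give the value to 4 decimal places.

2.6568

Heun: k1 = f(x_n, y_n); k2 = f(x_n + h, y_n + h·k1); y_{n+1} = y_n + (h/2)·(k1 + k2).
x=0.000000, y=1.700000:
  k1 = f(0.000000, 1.700000) = 2.189000
  k2 = f(0.440000, 2.663160) = 2.160105
  y ← 1.700000 + (0.44/2)·(2.189000 + 2.160105) = 2.656803
y(0.44) ≈ 2.6568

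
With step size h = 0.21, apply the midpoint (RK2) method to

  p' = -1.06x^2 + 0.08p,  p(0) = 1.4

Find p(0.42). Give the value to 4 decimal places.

1.4232

Midpoint: k1 = f(x_n, p_n); k2 = f(x_n + h/2, p_n + (h/2)·k1); p_{n+1} = p_n + h·k2.
x=0.000000, p=1.400000:
  k1 = f(0.000000, 1.400000) = 0.112000
  k2 = f(0.105000, 1.411760) = 0.101254
  p ← 1.400000 + 0.21·0.101254 = 1.421263
x=0.210000, p=1.421263:
  k1 = f(0.210000, 1.421263) = 0.066955
  k2 = f(0.315000, 1.428294) = 0.009085
  p ← 1.421263 + 0.21·0.009085 = 1.423171
p(0.42) ≈ 1.4232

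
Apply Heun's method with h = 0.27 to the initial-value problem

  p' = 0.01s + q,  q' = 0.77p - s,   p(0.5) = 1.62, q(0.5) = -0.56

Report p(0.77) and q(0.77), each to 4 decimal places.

1.4978, -0.4102

Heun on (p,q): k1 = f(s_n, state_n); k2 = f(s_n + h, state_n + h·k1); state_{n+1} = state_n + (h/2)·(k1 + k2).
0.500000: (1.620000, -0.560000)
  k1 = (-0.555000, 0.747400)
  predictor → (1.470150, -0.358202)
  k2 = (-0.350502, 0.362016)
  → (1.497757, -0.410229)
(p(0.77), q(0.77)) ≈ (1.4978, -0.4102)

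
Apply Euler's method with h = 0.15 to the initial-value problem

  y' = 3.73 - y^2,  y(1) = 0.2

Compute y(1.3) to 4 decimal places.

Euler: y_{n+1} = y_n + h·f(t_n, y_n).
t=1.000000, y=0.200000: f=3.690000 → y ← 0.200000 + 0.15·3.690000 = 0.753500
t=1.150000, y=0.753500: f=3.162238 → y ← 0.753500 + 0.15·3.162238 = 1.227836
y(1.3) ≈ 1.2278

1.2278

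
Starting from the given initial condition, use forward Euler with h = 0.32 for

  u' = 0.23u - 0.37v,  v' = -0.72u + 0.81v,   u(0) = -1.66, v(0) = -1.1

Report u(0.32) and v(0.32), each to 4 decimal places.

-1.6519, -1.0027

Euler on (u,v): u_{n+1} = u_n + h·u', v_{n+1} = v_n + h·v'.
0.000000: (-1.660000, -1.100000); f=(0.025200, 0.304200) → (-1.651936, -1.002656)
(u(0.32), v(0.32)) ≈ (-1.6519, -1.0027)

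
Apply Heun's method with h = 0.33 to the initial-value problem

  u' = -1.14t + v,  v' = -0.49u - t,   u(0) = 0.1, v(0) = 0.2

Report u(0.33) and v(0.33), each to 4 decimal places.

Heun on (u,v): k1 = f(t_n, state_n); k2 = f(t_n + h, state_n + h·k1); state_{n+1} = state_n + (h/2)·(k1 + k2).
0.000000: (0.100000, 0.200000)
  k1 = (0.200000, -0.049000)
  predictor → (0.166000, 0.183830)
  k2 = (-0.192370, -0.411340)
  → (0.101259, 0.124044)
(u(0.33), v(0.33)) ≈ (0.1013, 0.1240)

0.1013, 0.1240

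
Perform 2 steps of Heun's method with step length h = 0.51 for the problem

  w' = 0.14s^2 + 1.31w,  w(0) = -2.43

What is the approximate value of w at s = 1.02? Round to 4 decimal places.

-8.6218

Heun: k1 = f(s_n, w_n); k2 = f(s_n + h, w_n + h·k1); w_{n+1} = w_n + (h/2)·(k1 + k2).
s=0.000000, w=-2.430000:
  k1 = f(0.000000, -2.430000) = -3.183300
  k2 = f(0.510000, -4.053483) = -5.273649
  w ← -2.430000 + (0.51/2)·(-3.183300 + (-5.273649)) = -4.586522
s=0.510000, w=-4.586522:
  k1 = f(0.510000, -4.586522) = -5.971930
  k2 = f(1.020000, -7.632206) = -9.852534
  w ← -4.586522 + (0.51/2)·(-5.971930 + (-9.852534)) = -8.621760
w(1.02) ≈ -8.6218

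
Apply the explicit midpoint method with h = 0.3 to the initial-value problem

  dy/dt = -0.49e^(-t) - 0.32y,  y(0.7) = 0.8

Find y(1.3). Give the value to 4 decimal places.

0.5626

Midpoint: k1 = f(t_n, y_n); k2 = f(t_n + h/2, y_n + (h/2)·k1); y_{n+1} = y_n + h·k2.
t=0.700000, y=0.800000:
  k1 = f(0.700000, 0.800000) = -0.499327
  k2 = f(0.850000, 0.725101) = -0.441466
  y ← 0.800000 + 0.3·(-0.441466) = 0.667560
t=1.000000, y=0.667560:
  k1 = f(1.000000, 0.667560) = -0.393880
  k2 = f(1.150000, 0.608478) = -0.349865
  y ← 0.667560 + 0.3·(-0.349865) = 0.562601
y(1.3) ≈ 0.5626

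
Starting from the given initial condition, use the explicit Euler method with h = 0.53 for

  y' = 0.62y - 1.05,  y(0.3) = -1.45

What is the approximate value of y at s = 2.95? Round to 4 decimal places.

-11.3199

Euler: y_{n+1} = y_n + h·f(s_n, y_n).
s=0.300000, y=-1.450000: f=-1.949000 → y ← -1.450000 + 0.53·(-1.949000) = -2.482970
s=0.830000, y=-2.482970: f=-2.589441 → y ← -2.482970 + 0.53·(-2.589441) = -3.855374
s=1.360000, y=-3.855374: f=-3.440332 → y ← -3.855374 + 0.53·(-3.440332) = -5.678750
s=1.890000, y=-5.678750: f=-4.570825 → y ← -5.678750 + 0.53·(-4.570825) = -8.101287
s=2.420000, y=-8.101287: f=-6.072798 → y ← -8.101287 + 0.53·(-6.072798) = -11.319870
y(2.95) ≈ -11.3199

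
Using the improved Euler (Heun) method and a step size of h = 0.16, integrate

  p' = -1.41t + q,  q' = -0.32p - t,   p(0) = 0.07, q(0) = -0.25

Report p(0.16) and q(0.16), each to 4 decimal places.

Heun on (p,q): k1 = f(t_n, state_n); k2 = f(t_n + h, state_n + h·k1); state_{n+1} = state_n + (h/2)·(k1 + k2).
0.000000: (0.070000, -0.250000)
  k1 = (-0.250000, -0.022400)
  predictor → (0.030000, -0.253584)
  k2 = (-0.479184, -0.169600)
  → (0.011665, -0.265360)
(p(0.16), q(0.16)) ≈ (0.0117, -0.2654)

0.0117, -0.2654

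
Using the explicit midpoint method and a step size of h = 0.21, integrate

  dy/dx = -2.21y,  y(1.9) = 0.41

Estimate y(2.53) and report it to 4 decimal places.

Midpoint: k1 = f(x_n, y_n); k2 = f(x_n + h/2, y_n + (h/2)·k1); y_{n+1} = y_n + h·k2.
x=1.900000, y=0.410000:
  k1 = f(1.900000, 0.410000) = -0.906100
  k2 = f(2.005000, 0.314859) = -0.695839
  y ← 0.410000 + 0.21·(-0.695839) = 0.263874
x=2.110000, y=0.263874:
  k1 = f(2.110000, 0.263874) = -0.583161
  k2 = f(2.215000, 0.202642) = -0.447838
  y ← 0.263874 + 0.21·(-0.447838) = 0.169828
x=2.320000, y=0.169828:
  k1 = f(2.320000, 0.169828) = -0.375319
  k2 = f(2.425000, 0.130419) = -0.288226
  y ← 0.169828 + 0.21·(-0.288226) = 0.109300
y(2.53) ≈ 0.1093

0.1093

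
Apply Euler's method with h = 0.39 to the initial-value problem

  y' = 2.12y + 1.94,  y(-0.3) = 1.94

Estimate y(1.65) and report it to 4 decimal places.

Euler: y_{n+1} = y_n + h·f(t_n, y_n).
t=-0.300000, y=1.940000: f=6.052800 → y ← 1.940000 + 0.39·6.052800 = 4.300592
t=0.090000, y=4.300592: f=11.057255 → y ← 4.300592 + 0.39·11.057255 = 8.612921
t=0.480000, y=8.612921: f=20.199394 → y ← 8.612921 + 0.39·20.199394 = 16.490685
t=0.870000, y=16.490685: f=36.900252 → y ← 16.490685 + 0.39·36.900252 = 30.881783
t=1.260000, y=30.881783: f=67.409380 → y ← 30.881783 + 0.39·67.409380 = 57.171442
y(1.65) ≈ 57.1714

57.1714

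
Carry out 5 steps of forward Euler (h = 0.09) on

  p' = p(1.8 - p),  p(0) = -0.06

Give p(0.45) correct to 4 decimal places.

Euler: p_{n+1} = p_n + h·f(x_n, p_n).
x=0.000000, p=-0.060000: f=-0.111600 → p ← -0.060000 + 0.09·(-0.111600) = -0.070044
x=0.090000, p=-0.070044: f=-0.130985 → p ← -0.070044 + 0.09·(-0.130985) = -0.081833
x=0.180000, p=-0.081833: f=-0.153995 → p ← -0.081833 + 0.09·(-0.153995) = -0.095692
x=0.270000, p=-0.095692: f=-0.181403 → p ← -0.095692 + 0.09·(-0.181403) = -0.112019
x=0.360000, p=-0.112019: f=-0.214182 → p ← -0.112019 + 0.09·(-0.214182) = -0.131295
p(0.45) ≈ -0.1313

-0.1313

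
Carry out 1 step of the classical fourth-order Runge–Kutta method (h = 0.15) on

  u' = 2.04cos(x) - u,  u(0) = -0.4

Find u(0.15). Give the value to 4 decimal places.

-0.0612

RK4: k1 = f(x_n, u_n); k2 = f(x_n + h/2, u_n + (h/2)·k1); k3 = f(x_n + h/2, u_n + (h/2)·k2); k4 = f(x_n + h, u_n + h·k3); u_{n+1} = u_n + (h/6)·(k1 + 2k2 + 2k3 + k4).
x=0.000000, u=-0.400000:
  k1 = f(0.000000, -0.400000) = 2.440000
  k2 = f(0.075000, -0.217000) = 2.251265
  k3 = f(0.075000, -0.231155) = 2.265420
  k4 = f(0.150000, -0.060187) = 2.077280
  u ← -0.400000 + (0.15/6)·(k1 + 2k2 + 2k3 + k4) = -0.061234
u(0.15) ≈ -0.0612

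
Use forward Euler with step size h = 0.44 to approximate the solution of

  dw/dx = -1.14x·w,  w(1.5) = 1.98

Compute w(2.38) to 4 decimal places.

0.0132

Euler: w_{n+1} = w_n + h·f(x_n, w_n).
x=1.500000, w=1.980000: f=-3.385800 → w ← 1.980000 + 0.44·(-3.385800) = 0.490248
x=1.940000, w=0.490248: f=-1.084232 → w ← 0.490248 + 0.44·(-1.084232) = 0.013186
w(2.38) ≈ 0.0132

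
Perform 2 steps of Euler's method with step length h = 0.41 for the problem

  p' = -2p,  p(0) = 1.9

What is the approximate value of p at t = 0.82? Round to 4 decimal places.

0.0616

Euler: p_{n+1} = p_n + h·f(t_n, p_n).
t=0.000000, p=1.900000: f=-3.800000 → p ← 1.900000 + 0.41·(-3.800000) = 0.342000
t=0.410000, p=0.342000: f=-0.684000 → p ← 0.342000 + 0.41·(-0.684000) = 0.061560
p(0.82) ≈ 0.0616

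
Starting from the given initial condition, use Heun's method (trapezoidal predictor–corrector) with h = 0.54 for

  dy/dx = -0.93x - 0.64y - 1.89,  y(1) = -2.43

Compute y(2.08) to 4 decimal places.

-3.8552

Heun: k1 = f(x_n, y_n); k2 = f(x_n + h, y_n + h·k1); y_{n+1} = y_n + (h/2)·(k1 + k2).
x=1.000000, y=-2.430000:
  k1 = f(1.000000, -2.430000) = -1.264800
  k2 = f(1.540000, -3.112992) = -1.329885
  y ← -2.430000 + (0.54/2)·(-1.264800 + (-1.329885)) = -3.130565
x=1.540000, y=-3.130565:
  k1 = f(1.540000, -3.130565) = -1.318638
  k2 = f(2.080000, -3.842630) = -1.365117
  y ← -3.130565 + (0.54/2)·(-1.318638 + (-1.365117)) = -3.855179
y(2.08) ≈ -3.8552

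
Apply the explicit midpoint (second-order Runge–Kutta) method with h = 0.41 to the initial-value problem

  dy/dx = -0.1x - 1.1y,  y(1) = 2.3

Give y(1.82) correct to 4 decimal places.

0.8945

Midpoint: k1 = f(x_n, y_n); k2 = f(x_n + h/2, y_n + (h/2)·k1); y_{n+1} = y_n + h·k2.
x=1.000000, y=2.300000:
  k1 = f(1.000000, 2.300000) = -2.630000
  k2 = f(1.205000, 1.760850) = -2.057435
  y ← 2.300000 + 0.41·(-2.057435) = 1.456452
x=1.410000, y=1.456452:
  k1 = f(1.410000, 1.456452) = -1.743097
  k2 = f(1.615000, 1.099117) = -1.370528
  y ← 1.456452 + 0.41·(-1.370528) = 0.894535
y(1.82) ≈ 0.8945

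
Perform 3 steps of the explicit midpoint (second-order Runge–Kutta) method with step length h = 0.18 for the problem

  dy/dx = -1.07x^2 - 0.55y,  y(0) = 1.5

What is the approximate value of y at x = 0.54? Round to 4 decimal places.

Midpoint: k1 = f(x_n, y_n); k2 = f(x_n + h/2, y_n + (h/2)·k1); y_{n+1} = y_n + h·k2.
x=0.000000, y=1.500000:
  k1 = f(0.000000, 1.500000) = -0.825000
  k2 = f(0.090000, 1.425750) = -0.792830
  y ← 1.500000 + 0.18·(-0.792830) = 1.357291
x=0.180000, y=1.357291:
  k1 = f(0.180000, 1.357291) = -0.781178
  k2 = f(0.270000, 1.286985) = -0.785845
  y ← 1.357291 + 0.18·(-0.785845) = 1.215839
x=0.360000, y=1.215839:
  k1 = f(0.360000, 1.215839) = -0.807383
  k2 = f(0.450000, 1.143174) = -0.845421
  y ← 1.215839 + 0.18·(-0.845421) = 1.063663
y(0.54) ≈ 1.0637

1.0637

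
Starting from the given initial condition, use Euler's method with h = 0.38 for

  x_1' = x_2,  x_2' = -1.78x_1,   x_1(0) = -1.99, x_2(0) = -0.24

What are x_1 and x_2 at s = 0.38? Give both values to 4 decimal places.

-2.0812, 1.1060

Euler on (x_1,x_2): x_1_{n+1} = x_1_n + h·x_1', x_2_{n+1} = x_2_n + h·x_2'.
0.000000: (-1.990000, -0.240000); f=(-0.240000, 3.542200) → (-2.081200, 1.106036)
(x_1(0.38), x_2(0.38)) ≈ (-2.0812, 1.1060)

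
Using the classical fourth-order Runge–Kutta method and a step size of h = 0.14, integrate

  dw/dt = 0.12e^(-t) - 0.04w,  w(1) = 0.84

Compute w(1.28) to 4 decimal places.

0.8414

RK4: k1 = f(t_n, w_n); k2 = f(t_n + h/2, w_n + (h/2)·k1); k3 = f(t_n + h/2, w_n + (h/2)·k2); k4 = f(t_n + h, w_n + h·k3); w_{n+1} = w_n + (h/6)·(k1 + 2k2 + 2k3 + k4).
t=1.000000, w=0.840000:
  k1 = f(1.000000, 0.840000) = 0.010546
  k2 = f(1.070000, 0.840738) = 0.007531
  k3 = f(1.070000, 0.840527) = 0.007540
  k4 = f(1.140000, 0.841056) = 0.004736
  w ← 0.840000 + (0.14/6)·(k1 + 2k2 + 2k3 + k4) = 0.841060
t=1.140000, w=0.841060:
  k1 = f(1.140000, 0.841060) = 0.004736
  k2 = f(1.210000, 0.841391) = 0.002128
  k3 = f(1.210000, 0.841209) = 0.002135
  k4 = f(1.280000, 0.841359) = -0.000290
  w ← 0.841060 + (0.14/6)·(k1 + 2k2 + 2k3 + k4) = 0.841363
w(1.28) ≈ 0.8414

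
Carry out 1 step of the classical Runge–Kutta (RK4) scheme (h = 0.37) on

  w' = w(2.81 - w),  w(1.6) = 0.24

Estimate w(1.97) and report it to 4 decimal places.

RK4: k1 = f(x_n, w_n); k2 = f(x_n + h/2, w_n + (h/2)·k1); k3 = f(x_n + h/2, w_n + (h/2)·k2); k4 = f(x_n + h, w_n + h·k3); w_{n+1} = w_n + (h/6)·(k1 + 2k2 + 2k3 + k4).
x=1.600000, w=0.240000:
  k1 = f(1.600000, 0.240000) = 0.616800
  k2 = f(1.785000, 0.354108) = 0.869651
  k3 = f(1.785000, 0.400885) = 0.965779
  k4 = f(1.970000, 0.597338) = 1.321707
  w ← 0.240000 + (0.37/6)·(k1 + 2k2 + 2k3 + k4) = 0.585911
w(1.97) ≈ 0.5859

0.5859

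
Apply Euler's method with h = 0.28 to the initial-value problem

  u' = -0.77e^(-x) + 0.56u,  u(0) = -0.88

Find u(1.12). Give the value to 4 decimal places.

Euler: u_{n+1} = u_n + h·f(x_n, u_n).
x=0.000000, u=-0.880000: f=-1.262800 → u ← -0.880000 + 0.28·(-1.262800) = -1.233584
x=0.280000, u=-1.233584: f=-1.272761 → u ← -1.233584 + 0.28·(-1.272761) = -1.589957
x=0.560000, u=-1.589957: f=-1.330207 → u ← -1.589957 + 0.28·(-1.330207) = -1.962415
x=0.840000, u=-1.962415: f=-1.431369 → u ← -1.962415 + 0.28·(-1.431369) = -2.363198
u(1.12) ≈ -2.3632

-2.3632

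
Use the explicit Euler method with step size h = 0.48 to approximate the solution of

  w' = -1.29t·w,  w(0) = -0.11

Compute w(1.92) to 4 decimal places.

-0.0034

Euler: w_{n+1} = w_n + h·f(t_n, w_n).
t=0.000000, w=-0.110000: f=0.000000 → w ← -0.110000 + 0.48·0.000000 = -0.110000
t=0.480000, w=-0.110000: f=0.068112 → w ← -0.110000 + 0.48·0.068112 = -0.077306
t=0.960000, w=-0.077306: f=0.095736 → w ← -0.077306 + 0.48·0.095736 = -0.031353
t=1.440000, w=-0.031353: f=0.058241 → w ← -0.031353 + 0.48·0.058241 = -0.003397
w(1.92) ≈ -0.0034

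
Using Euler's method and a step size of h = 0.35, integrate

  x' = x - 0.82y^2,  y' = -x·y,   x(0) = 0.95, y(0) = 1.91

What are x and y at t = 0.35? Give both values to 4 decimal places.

Euler on (x,y): x_{n+1} = x_n + h·x', y_{n+1} = y_n + h·y'.
0.000000: (0.950000, 1.910000); f=(-2.041442, -1.814500) → (0.235495, 1.274925)
(x(0.35), y(0.35)) ≈ (0.2355, 1.2749)

0.2355, 1.2749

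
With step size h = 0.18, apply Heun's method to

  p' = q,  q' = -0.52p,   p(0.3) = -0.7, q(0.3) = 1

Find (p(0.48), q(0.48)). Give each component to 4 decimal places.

-0.5141, 1.0571

Heun on (p,q): k1 = f(s_n, state_n); k2 = f(s_n + h, state_n + h·k1); state_{n+1} = state_n + (h/2)·(k1 + k2).
0.300000: (-0.700000, 1.000000)
  k1 = (1.000000, 0.364000)
  predictor → (-0.520000, 1.065520)
  k2 = (1.065520, 0.270400)
  → (-0.514103, 1.057096)
(p(0.48), q(0.48)) ≈ (-0.5141, 1.0571)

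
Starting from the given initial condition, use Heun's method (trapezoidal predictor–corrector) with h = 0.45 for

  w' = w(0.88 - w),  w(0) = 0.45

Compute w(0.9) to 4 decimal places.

0.6129

Heun: k1 = f(s_n, w_n); k2 = f(s_n + h, w_n + h·k1); w_{n+1} = w_n + (h/2)·(k1 + k2).
s=0.000000, w=0.450000:
  k1 = f(0.000000, 0.450000) = 0.193500
  k2 = f(0.450000, 0.537075) = 0.184176
  w ← 0.450000 + (0.45/2)·(0.193500 + 0.184176) = 0.534977
s=0.450000, w=0.534977:
  k1 = f(0.450000, 0.534977) = 0.184579
  k2 = f(0.900000, 0.618038) = 0.161903
  w ← 0.534977 + (0.45/2)·(0.184579 + 0.161903) = 0.612936
w(0.9) ≈ 0.6129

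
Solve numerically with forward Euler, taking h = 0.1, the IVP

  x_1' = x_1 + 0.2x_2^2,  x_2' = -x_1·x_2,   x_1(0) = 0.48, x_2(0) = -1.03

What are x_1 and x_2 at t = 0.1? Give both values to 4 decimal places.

0.5492, -0.9806

Euler on (x_1,x_2): x_1_{n+1} = x_1_n + h·x_1', x_2_{n+1} = x_2_n + h·x_2'.
0.000000: (0.480000, -1.030000); f=(0.692180, 0.494400) → (0.549218, -0.980560)
(x_1(0.1), x_2(0.1)) ≈ (0.5492, -0.9806)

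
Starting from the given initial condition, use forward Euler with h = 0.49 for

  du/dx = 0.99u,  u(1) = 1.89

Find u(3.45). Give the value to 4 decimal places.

Euler: u_{n+1} = u_n + h·f(x_n, u_n).
x=1.000000, u=1.890000: f=1.871100 → u ← 1.890000 + 0.49·1.871100 = 2.806839
x=1.490000, u=2.806839: f=2.778771 → u ← 2.806839 + 0.49·2.778771 = 4.168437
x=1.980000, u=4.168437: f=4.126752 → u ← 4.168437 + 0.49·4.126752 = 6.190545
x=2.470000, u=6.190545: f=6.128640 → u ← 6.190545 + 0.49·6.128640 = 9.193579
x=2.960000, u=9.193579: f=9.101643 → u ← 9.193579 + 0.49·9.101643 = 13.653384
u(3.45) ≈ 13.6534

13.6534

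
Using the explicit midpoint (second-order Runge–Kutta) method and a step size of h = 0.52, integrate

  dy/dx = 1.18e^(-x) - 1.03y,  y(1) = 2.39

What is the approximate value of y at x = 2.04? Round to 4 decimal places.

Midpoint: k1 = f(x_n, y_n); k2 = f(x_n + h/2, y_n + (h/2)·k1); y_{n+1} = y_n + h·k2.
x=1.000000, y=2.390000:
  k1 = f(1.000000, 2.390000) = -2.027602
  k2 = f(1.260000, 1.862823) = -1.583996
  y ← 2.390000 + 0.52·(-1.583996) = 1.566322
x=1.520000, y=1.566322:
  k1 = f(1.520000, 1.566322) = -1.355232
  k2 = f(1.780000, 1.213962) = -1.051388
  y ← 1.566322 + 0.52·(-1.051388) = 1.019600
y(2.04) ≈ 1.0196

1.0196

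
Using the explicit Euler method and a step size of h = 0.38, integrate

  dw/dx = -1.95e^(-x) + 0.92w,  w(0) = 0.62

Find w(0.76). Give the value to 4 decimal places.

-0.3775

Euler: w_{n+1} = w_n + h·f(x_n, w_n).
x=0.000000, w=0.620000: f=-1.379600 → w ← 0.620000 + 0.38·(-1.379600) = 0.095752
x=0.380000, w=0.095752: f=-1.245438 → w ← 0.095752 + 0.38·(-1.245438) = -0.377514
w(0.76) ≈ -0.3775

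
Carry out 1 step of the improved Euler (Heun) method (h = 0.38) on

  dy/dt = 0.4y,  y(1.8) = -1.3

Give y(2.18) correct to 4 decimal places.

-1.5126

Heun: k1 = f(t_n, y_n); k2 = f(t_n + h, y_n + h·k1); y_{n+1} = y_n + (h/2)·(k1 + k2).
t=1.800000, y=-1.300000:
  k1 = f(1.800000, -1.300000) = -0.520000
  k2 = f(2.180000, -1.497600) = -0.599040
  y ← -1.300000 + (0.38/2)·(-0.520000 + (-0.599040)) = -1.512618
y(2.18) ≈ -1.5126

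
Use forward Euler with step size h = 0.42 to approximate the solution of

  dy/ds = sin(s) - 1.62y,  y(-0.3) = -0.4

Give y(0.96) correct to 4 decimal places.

Euler: y_{n+1} = y_n + h·f(s_n, y_n).
s=-0.300000, y=-0.400000: f=0.352480 → y ← -0.400000 + 0.42·0.352480 = -0.251958
s=0.120000, y=-0.251958: f=0.527885 → y ← -0.251958 + 0.42·0.527885 = -0.030247
s=0.540000, y=-0.030247: f=0.563136 → y ← -0.030247 + 0.42·0.563136 = 0.206270
y(0.96) ≈ 0.2063

0.2063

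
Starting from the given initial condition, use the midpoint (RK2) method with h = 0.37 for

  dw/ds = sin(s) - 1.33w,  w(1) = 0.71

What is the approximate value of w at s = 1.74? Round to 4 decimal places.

Midpoint: k1 = f(s_n, w_n); k2 = f(s_n + h/2, w_n + (h/2)·k1); w_{n+1} = w_n + h·k2.
s=1.000000, w=0.710000:
  k1 = f(1.000000, 0.710000) = -0.102829
  k2 = f(1.185000, 0.690977) = 0.007500
  w ← 0.710000 + 0.37·0.007500 = 0.712775
s=1.370000, w=0.712775:
  k1 = f(1.370000, 0.712775) = 0.031917
  k2 = f(1.555000, 0.718680) = 0.044031
  w ← 0.712775 + 0.37·0.044031 = 0.729067
w(1.74) ≈ 0.7291

0.7291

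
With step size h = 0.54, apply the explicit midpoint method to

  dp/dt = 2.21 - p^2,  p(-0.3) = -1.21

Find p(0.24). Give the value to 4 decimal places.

-0.5659

Midpoint: k1 = f(t_n, p_n); k2 = f(t_n + h/2, p_n + (h/2)·k1); p_{n+1} = p_n + h·k2.
t=-0.300000, p=-1.210000:
  k1 = f(-0.300000, -1.210000) = 0.745900
  k2 = f(-0.030000, -1.008607) = 1.192712
  p ← -1.210000 + 0.54·1.192712 = -0.565936
p(0.24) ≈ -0.5659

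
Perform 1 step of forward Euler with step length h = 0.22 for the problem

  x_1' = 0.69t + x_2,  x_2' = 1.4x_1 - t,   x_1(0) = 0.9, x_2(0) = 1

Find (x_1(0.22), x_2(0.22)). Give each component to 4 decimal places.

1.1200, 1.2772

Euler on (x_1,x_2): x_1_{n+1} = x_1_n + h·x_1', x_2_{n+1} = x_2_n + h·x_2'.
0.000000: (0.900000, 1.000000); f=(1.000000, 1.260000) → (1.120000, 1.277200)
(x_1(0.22), x_2(0.22)) ≈ (1.1200, 1.2772)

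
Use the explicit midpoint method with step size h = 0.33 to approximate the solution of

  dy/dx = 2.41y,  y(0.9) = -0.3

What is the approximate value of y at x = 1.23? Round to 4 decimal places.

-0.6335

Midpoint: k1 = f(x_n, y_n); k2 = f(x_n + h/2, y_n + (h/2)·k1); y_{n+1} = y_n + h·k2.
x=0.900000, y=-0.300000:
  k1 = f(0.900000, -0.300000) = -0.723000
  k2 = f(1.065000, -0.419295) = -1.010501
  y ← -0.300000 + 0.33·(-1.010501) = -0.633465
y(1.23) ≈ -0.6335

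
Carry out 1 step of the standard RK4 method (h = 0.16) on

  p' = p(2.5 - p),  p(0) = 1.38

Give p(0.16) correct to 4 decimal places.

1.6191

RK4: k1 = f(x_n, p_n); k2 = f(x_n + h/2, p_n + (h/2)·k1); k3 = f(x_n + h/2, p_n + (h/2)·k2); k4 = f(x_n + h, p_n + h·k3); p_{n+1} = p_n + (h/6)·(k1 + 2k2 + 2k3 + k4).
x=0.000000, p=1.380000:
  k1 = f(0.000000, 1.380000) = 1.545600
  k2 = f(0.080000, 1.503648) = 1.498163
  k3 = f(0.080000, 1.499853) = 1.500073
  k4 = f(0.160000, 1.620012) = 1.425591
  p ← 1.380000 + (0.16/6)·(k1 + 2k2 + 2k3 + k4) = 1.619138
p(0.16) ≈ 1.6191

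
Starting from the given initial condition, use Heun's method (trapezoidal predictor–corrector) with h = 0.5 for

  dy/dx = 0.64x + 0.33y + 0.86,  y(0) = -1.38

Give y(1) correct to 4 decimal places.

-0.5554

Heun: k1 = f(x_n, y_n); k2 = f(x_n + h, y_n + h·k1); y_{n+1} = y_n + (h/2)·(k1 + k2).
x=0.000000, y=-1.380000:
  k1 = f(0.000000, -1.380000) = 0.404600
  k2 = f(0.500000, -1.177700) = 0.791359
  y ← -1.380000 + (0.5/2)·(0.404600 + 0.791359) = -1.081010
x=0.500000, y=-1.081010:
  k1 = f(0.500000, -1.081010) = 0.823267
  k2 = f(1.000000, -0.669377) = 1.279106
  y ← -1.081010 + (0.5/2)·(0.823267 + 1.279106) = -0.555417
y(1) ≈ -0.5554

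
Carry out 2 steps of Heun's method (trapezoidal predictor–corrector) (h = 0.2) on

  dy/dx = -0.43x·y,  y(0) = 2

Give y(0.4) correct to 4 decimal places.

1.9322

Heun: k1 = f(x_n, y_n); k2 = f(x_n + h, y_n + h·k1); y_{n+1} = y_n + (h/2)·(k1 + k2).
x=0.000000, y=2.000000:
  k1 = f(0.000000, 2.000000) = 0.000000
  k2 = f(0.200000, 2.000000) = -0.172000
  y ← 2.000000 + (0.2/2)·(0.000000 + (-0.172000)) = 1.982800
x=0.200000, y=1.982800:
  k1 = f(0.200000, 1.982800) = -0.170521
  k2 = f(0.400000, 1.948696) = -0.335176
  y ← 1.982800 + (0.2/2)·(-0.170521 + (-0.335176)) = 1.932230
y(0.4) ≈ 1.9322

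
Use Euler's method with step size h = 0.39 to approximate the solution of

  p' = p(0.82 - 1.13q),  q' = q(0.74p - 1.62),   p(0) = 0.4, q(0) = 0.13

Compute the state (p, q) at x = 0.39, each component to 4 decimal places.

0.5050, 0.0629

Euler on (p,q): p_{n+1} = p_n + h·p', q_{n+1} = q_n + h·q'.
0.000000: (0.400000, 0.130000); f=(0.269240, -0.172120) → (0.505004, 0.062873)
(p(0.39), q(0.39)) ≈ (0.5050, 0.0629)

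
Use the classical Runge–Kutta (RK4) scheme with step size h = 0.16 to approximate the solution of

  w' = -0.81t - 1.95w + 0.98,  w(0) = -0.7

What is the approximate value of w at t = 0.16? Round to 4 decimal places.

-0.3871

RK4: k1 = f(t_n, w_n); k2 = f(t_n + h/2, w_n + (h/2)·k1); k3 = f(t_n + h/2, w_n + (h/2)·k2); k4 = f(t_n + h, w_n + h·k3); w_{n+1} = w_n + (h/6)·(k1 + 2k2 + 2k3 + k4).
t=0.000000, w=-0.700000:
  k1 = f(0.000000, -0.700000) = 2.345000
  k2 = f(0.080000, -0.512400) = 1.914380
  k3 = f(0.080000, -0.546850) = 1.981557
  k4 = f(0.160000, -0.382951) = 1.597154
  w ← -0.700000 + (0.16/6)·(k1 + 2k2 + 2k3 + k4) = -0.387093
w(0.16) ≈ -0.3871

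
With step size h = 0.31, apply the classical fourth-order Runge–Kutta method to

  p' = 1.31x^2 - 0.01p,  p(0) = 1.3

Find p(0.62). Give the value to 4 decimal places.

RK4: k1 = f(x_n, p_n); k2 = f(x_n + h/2, p_n + (h/2)·k1); k3 = f(x_n + h/2, p_n + (h/2)·k2); k4 = f(x_n + h, p_n + h·k3); p_{n+1} = p_n + (h/6)·(k1 + 2k2 + 2k3 + k4).
x=0.000000, p=1.300000:
  k1 = f(0.000000, 1.300000) = -0.013000
  k2 = f(0.155000, 1.297985) = 0.018493
  k3 = f(0.155000, 1.302866) = 0.018444
  k4 = f(0.310000, 1.305718) = 0.112834
  p ← 1.300000 + (0.31/6)·(k1 + 2k2 + 2k3 + k4) = 1.308975
x=0.310000, p=1.308975:
  k1 = f(0.310000, 1.308975) = 0.112801
  k2 = f(0.465000, 1.326459) = 0.269990
  k3 = f(0.465000, 1.350823) = 0.269747
  k4 = f(0.620000, 1.392596) = 0.489638
  p ← 1.308975 + (0.31/6)·(k1 + 2k2 + 2k3 + k4) = 1.395874
p(0.62) ≈ 1.3959

1.3959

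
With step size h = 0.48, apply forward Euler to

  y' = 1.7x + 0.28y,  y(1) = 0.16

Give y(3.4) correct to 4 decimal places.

Euler: y_{n+1} = y_n + h·f(x_n, y_n).
x=1.000000, y=0.160000: f=1.744800 → y ← 0.160000 + 0.48·1.744800 = 0.997504
x=1.480000, y=0.997504: f=2.795301 → y ← 0.997504 + 0.48·2.795301 = 2.339249
x=1.960000, y=2.339249: f=3.986990 → y ← 2.339249 + 0.48·3.986990 = 4.253004
x=2.440000, y=4.253004: f=5.338841 → y ← 4.253004 + 0.48·5.338841 = 6.815647
x=2.920000, y=6.815647: f=6.872381 → y ← 6.815647 + 0.48·6.872381 = 10.114390
y(3.4) ≈ 10.1144

10.1144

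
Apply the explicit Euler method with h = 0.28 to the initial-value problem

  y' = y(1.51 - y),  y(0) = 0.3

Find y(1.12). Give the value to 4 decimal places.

0.8289

Euler: y_{n+1} = y_n + h·f(s_n, y_n).
s=0.000000, y=0.300000: f=0.363000 → y ← 0.300000 + 0.28·0.363000 = 0.401640
s=0.280000, y=0.401640: f=0.445162 → y ← 0.401640 + 0.28·0.445162 = 0.526285
s=0.560000, y=0.526285: f=0.517715 → y ← 0.526285 + 0.28·0.517715 = 0.671245
s=0.840000, y=0.671245: f=0.563010 → y ← 0.671245 + 0.28·0.563010 = 0.828888
y(1.12) ≈ 0.8289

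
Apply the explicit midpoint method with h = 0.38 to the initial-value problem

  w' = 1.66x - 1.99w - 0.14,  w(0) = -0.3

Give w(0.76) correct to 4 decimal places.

Midpoint: k1 = f(x_n, w_n); k2 = f(x_n + h/2, w_n + (h/2)·k1); w_{n+1} = w_n + h·k2.
x=0.000000, w=-0.300000:
  k1 = f(0.000000, -0.300000) = 0.457000
  k2 = f(0.190000, -0.213170) = 0.599608
  w ← -0.300000 + 0.38·0.599608 = -0.072149
x=0.380000, w=-0.072149:
  k1 = f(0.380000, -0.072149) = 0.634376
  k2 = f(0.570000, 0.048383) = 0.709919
  w ← -0.072149 + 0.38·0.709919 = 0.197620
w(0.76) ≈ 0.1976

0.1976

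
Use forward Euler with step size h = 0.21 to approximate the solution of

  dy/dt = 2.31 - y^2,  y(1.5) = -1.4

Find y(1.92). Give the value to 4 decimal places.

-1.2109

Euler: y_{n+1} = y_n + h·f(t_n, y_n).
t=1.500000, y=-1.400000: f=0.350000 → y ← -1.400000 + 0.21·0.350000 = -1.326500
t=1.710000, y=-1.326500: f=0.550398 → y ← -1.326500 + 0.21·0.550398 = -1.210916
y(1.92) ≈ -1.2109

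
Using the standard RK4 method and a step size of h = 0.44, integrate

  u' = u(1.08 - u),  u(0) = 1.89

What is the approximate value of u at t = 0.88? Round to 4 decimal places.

1.2951

RK4: k1 = f(t_n, u_n); k2 = f(t_n + h/2, u_n + (h/2)·k1); k3 = f(t_n + h/2, u_n + (h/2)·k2); k4 = f(t_n + h, u_n + h·k3); u_{n+1} = u_n + (h/6)·(k1 + 2k2 + 2k3 + k4).
t=0.000000, u=1.890000:
  k1 = f(0.000000, 1.890000) = -1.530900
  k2 = f(0.220000, 1.553202) = -0.734978
  k3 = f(0.220000, 1.728305) = -1.120468
  k4 = f(0.440000, 1.396994) = -0.442839
  u ← 1.890000 + (0.44/6)·(k1 + 2k2 + 2k3 + k4) = 1.473127
t=0.440000, u=1.473127:
  k1 = f(0.440000, 1.473127) = -0.579126
  k2 = f(0.660000, 1.345719) = -0.357584
  k3 = f(0.660000, 1.394459) = -0.438500
  k4 = f(0.880000, 1.280187) = -0.256277
  u ← 1.473127 + (0.44/6)·(k1 + 2k2 + 2k3 + k4) = 1.295105
u(0.88) ≈ 1.2951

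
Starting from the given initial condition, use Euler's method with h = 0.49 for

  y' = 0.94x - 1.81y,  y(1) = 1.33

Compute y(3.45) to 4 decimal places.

1.5048

Euler: y_{n+1} = y_n + h·f(x_n, y_n).
x=1.000000, y=1.330000: f=-1.467300 → y ← 1.330000 + 0.49·(-1.467300) = 0.611023
x=1.490000, y=0.611023: f=0.294648 → y ← 0.611023 + 0.49·0.294648 = 0.755401
x=1.980000, y=0.755401: f=0.493925 → y ← 0.755401 + 0.49·0.493925 = 0.997424
x=2.470000, y=0.997424: f=0.516463 → y ← 0.997424 + 0.49·0.516463 = 1.250491
x=2.960000, y=1.250491: f=0.519012 → y ← 1.250491 + 0.49·0.519012 = 1.504806
y(3.45) ≈ 1.5048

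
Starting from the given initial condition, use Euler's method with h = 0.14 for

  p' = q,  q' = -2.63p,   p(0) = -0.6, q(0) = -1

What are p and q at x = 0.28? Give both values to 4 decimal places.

Euler on (p,q): p_{n+1} = p_n + h·p', q_{n+1} = q_n + h·q'.
0.000000: (-0.600000, -1.000000); f=(-1.000000, 1.578000) → (-0.740000, -0.779080)
0.140000: (-0.740000, -0.779080); f=(-0.779080, 1.946200) → (-0.849071, -0.506612)
(p(0.28), q(0.28)) ≈ (-0.8491, -0.5066)

-0.8491, -0.5066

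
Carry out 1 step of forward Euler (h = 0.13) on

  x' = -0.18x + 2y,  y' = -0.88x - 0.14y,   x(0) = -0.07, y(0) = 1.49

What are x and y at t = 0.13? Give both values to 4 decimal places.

Euler on (x,y): x_{n+1} = x_n + h·x', y_{n+1} = y_n + h·y'.
0.000000: (-0.070000, 1.490000); f=(2.992600, -0.147000) → (0.319038, 1.470890)
(x(0.13), y(0.13)) ≈ (0.3190, 1.4709)

0.3190, 1.4709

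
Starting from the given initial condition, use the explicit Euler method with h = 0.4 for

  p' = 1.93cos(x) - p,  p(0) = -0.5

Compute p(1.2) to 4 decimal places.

Euler: p_{n+1} = p_n + h·f(x_n, p_n).
x=0.000000, p=-0.500000: f=2.430000 → p ← -0.500000 + 0.4·2.430000 = 0.472000
x=0.400000, p=0.472000: f=1.305648 → p ← 0.472000 + 0.4·1.305648 = 0.994259
x=0.800000, p=0.994259: f=0.350385 → p ← 0.994259 + 0.4·0.350385 = 1.134413
p(1.2) ≈ 1.1344

1.1344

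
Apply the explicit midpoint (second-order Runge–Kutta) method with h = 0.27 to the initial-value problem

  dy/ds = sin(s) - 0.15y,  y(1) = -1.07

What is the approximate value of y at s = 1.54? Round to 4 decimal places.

Midpoint: k1 = f(s_n, y_n); k2 = f(s_n + h/2, y_n + (h/2)·k1); y_{n+1} = y_n + h·k2.
s=1.000000, y=-1.070000:
  k1 = f(1.000000, -1.070000) = 1.001971
  k2 = f(1.135000, -0.934734) = 1.046744
  y ← -1.070000 + 0.27·1.046744 = -0.787379
s=1.270000, y=-0.787379:
  k1 = f(1.270000, -0.787379) = 1.073208
  k2 = f(1.405000, -0.642496) = 1.082662
  y ← -0.787379 + 0.27·1.082662 = -0.495060
y(1.54) ≈ -0.4951

-0.4951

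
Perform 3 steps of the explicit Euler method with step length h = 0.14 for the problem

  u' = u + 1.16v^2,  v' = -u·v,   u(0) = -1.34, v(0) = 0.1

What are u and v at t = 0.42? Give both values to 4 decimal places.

-1.9772, 0.1792

Euler on (u,v): u_{n+1} = u_n + h·u', v_{n+1} = v_n + h·v'.
0.000000: (-1.340000, 0.100000); f=(-1.328400, 0.134000) → (-1.525976, 0.118760)
0.140000: (-1.525976, 0.118760); f=(-1.509615, 0.181225) → (-1.737322, 0.144131)
0.280000: (-1.737322, 0.144131); f=(-1.713224, 0.250403) → (-1.977174, 0.179188)
(u(0.42), v(0.42)) ≈ (-1.9772, 0.1792)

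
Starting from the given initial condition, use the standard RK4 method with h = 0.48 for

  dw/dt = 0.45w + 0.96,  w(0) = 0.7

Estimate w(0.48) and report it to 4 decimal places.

1.3831

RK4: k1 = f(t_n, w_n); k2 = f(t_n + h/2, w_n + (h/2)·k1); k3 = f(t_n + h/2, w_n + (h/2)·k2); k4 = f(t_n + h, w_n + h·k3); w_{n+1} = w_n + (h/6)·(k1 + 2k2 + 2k3 + k4).
t=0.000000, w=0.700000:
  k1 = f(0.000000, 0.700000) = 1.275000
  k2 = f(0.240000, 1.006000) = 1.412700
  k3 = f(0.240000, 1.039048) = 1.427572
  k4 = f(0.480000, 1.385234) = 1.583355
  w ← 0.700000 + (0.48/6)·(k1 + 2k2 + 2k3 + k4) = 1.383112
w(0.48) ≈ 1.3831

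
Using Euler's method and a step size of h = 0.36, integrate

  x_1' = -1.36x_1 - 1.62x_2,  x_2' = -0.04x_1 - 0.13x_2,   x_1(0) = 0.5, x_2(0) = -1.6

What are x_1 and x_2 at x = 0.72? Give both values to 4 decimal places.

1.5002, -1.4777

Euler on (x_1,x_2): x_1_{n+1} = x_1_n + h·x_1', x_2_{n+1} = x_2_n + h·x_2'.
0.000000: (0.500000, -1.600000); f=(1.912000, 0.188000) → (1.188320, -1.532320)
0.360000: (1.188320, -1.532320); f=(0.866243, 0.151669) → (1.500168, -1.477719)
(x_1(0.72), x_2(0.72)) ≈ (1.5002, -1.4777)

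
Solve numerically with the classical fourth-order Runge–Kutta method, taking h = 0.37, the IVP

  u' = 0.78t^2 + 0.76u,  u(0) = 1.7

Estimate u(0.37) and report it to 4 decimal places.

2.2662

RK4: k1 = f(t_n, u_n); k2 = f(t_n + h/2, u_n + (h/2)·k1); k3 = f(t_n + h/2, u_n + (h/2)·k2); k4 = f(t_n + h, u_n + h·k3); u_{n+1} = u_n + (h/6)·(k1 + 2k2 + 2k3 + k4).
t=0.000000, u=1.700000:
  k1 = f(0.000000, 1.700000) = 1.292000
  k2 = f(0.185000, 1.939020) = 1.500351
  k3 = f(0.185000, 1.977565) = 1.529645
  k4 = f(0.370000, 2.265969) = 1.828918
  u ← 1.700000 + (0.37/6)·(k1 + 2k2 + 2k3 + k4) = 2.266156
u(0.37) ≈ 2.2662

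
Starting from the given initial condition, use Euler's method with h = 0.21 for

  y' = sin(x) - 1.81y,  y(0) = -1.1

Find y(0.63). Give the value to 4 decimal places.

Euler: y_{n+1} = y_n + h·f(x_n, y_n).
x=0.000000, y=-1.100000: f=1.991000 → y ← -1.100000 + 0.21·1.991000 = -0.681890
x=0.210000, y=-0.681890: f=1.442681 → y ← -0.681890 + 0.21·1.442681 = -0.378927
x=0.420000, y=-0.378927: f=1.093618 → y ← -0.378927 + 0.21·1.093618 = -0.149267
y(0.63) ≈ -0.1493

-0.1493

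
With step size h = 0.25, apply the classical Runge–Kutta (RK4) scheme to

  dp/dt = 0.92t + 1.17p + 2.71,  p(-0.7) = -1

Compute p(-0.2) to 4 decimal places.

RK4: k1 = f(t_n, p_n); k2 = f(t_n + h/2, p_n + (h/2)·k1); k3 = f(t_n + h/2, p_n + (h/2)·k2); k4 = f(t_n + h, p_n + h·k3); p_{n+1} = p_n + (h/6)·(k1 + 2k2 + 2k3 + k4).
t=-0.700000, p=-1.000000:
  k1 = f(-0.700000, -1.000000) = 0.896000
  k2 = f(-0.575000, -0.888000) = 1.142040
  k3 = f(-0.575000, -0.857245) = 1.178023
  k4 = f(-0.450000, -0.705494) = 1.470572
  p ← -1.000000 + (0.25/6)·(k1 + 2k2 + 2k3 + k4) = -0.708054
t=-0.450000, p=-0.708054:
  k1 = f(-0.450000, -0.708054) = 1.467577
  k2 = f(-0.325000, -0.524607) = 1.797210
  k3 = f(-0.325000, -0.483403) = 1.845418
  k4 = f(-0.200000, -0.246700) = 2.237361
  p ← -0.708054 + (0.25/6)·(k1 + 2k2 + 2k3 + k4) = -0.250129
p(-0.2) ≈ -0.2501

-0.2501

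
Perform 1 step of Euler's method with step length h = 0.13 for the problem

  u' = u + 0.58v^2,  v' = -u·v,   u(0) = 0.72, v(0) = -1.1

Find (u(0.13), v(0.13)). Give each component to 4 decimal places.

0.9048, -0.9970

Euler on (u,v): u_{n+1} = u_n + h·u', v_{n+1} = v_n + h·v'.
0.000000: (0.720000, -1.100000); f=(1.421800, 0.792000) → (0.904834, -0.997040)
(u(0.13), v(0.13)) ≈ (0.9048, -0.9970)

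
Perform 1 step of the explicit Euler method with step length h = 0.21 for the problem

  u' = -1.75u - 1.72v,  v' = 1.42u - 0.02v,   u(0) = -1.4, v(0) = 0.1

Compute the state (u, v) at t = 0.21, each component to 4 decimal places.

Euler on (u,v): u_{n+1} = u_n + h·u', v_{n+1} = v_n + h·v'.
0.000000: (-1.400000, 0.100000); f=(2.278000, -1.990000) → (-0.921620, -0.317900)
(u(0.21), v(0.21)) ≈ (-0.9216, -0.3179)

-0.9216, -0.3179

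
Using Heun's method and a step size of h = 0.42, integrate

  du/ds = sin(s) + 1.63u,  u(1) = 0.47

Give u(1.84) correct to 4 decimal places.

Heun: k1 = f(s_n, u_n); k2 = f(s_n + h, u_n + h·k1); u_{n+1} = u_n + (h/2)·(k1 + k2).
s=1.000000, u=0.470000:
  k1 = f(1.000000, 0.470000) = 1.607571
  k2 = f(1.420000, 1.145180) = 2.855295
  u ← 0.470000 + (0.42/2)·(1.607571 + 2.855295) = 1.407202
s=1.420000, u=1.407202:
  k1 = f(1.420000, 1.407202) = 3.282391
  k2 = f(1.840000, 2.785806) = 5.504847
  u ← 1.407202 + (0.42/2)·(3.282391 + 5.504847) = 3.252522
u(1.84) ≈ 3.2525

3.2525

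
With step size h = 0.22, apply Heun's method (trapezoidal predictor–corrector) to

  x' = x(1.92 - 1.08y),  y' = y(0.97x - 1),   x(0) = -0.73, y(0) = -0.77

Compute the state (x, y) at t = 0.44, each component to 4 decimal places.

Heun on (x,y): k1 = f(t_n, state_n); k2 = f(t_n + h, state_n + h·k1); state_{n+1} = state_n + (h/2)·(k1 + k2).
0.000000: (-0.730000, -0.770000)
  k1 = (-2.008668, 1.315237)
  predictor → (-1.171907, -0.480648)
  k2 = (-2.858398, 1.027024)
  → (-1.265377, -0.512351)
0.220000: (-1.265377, -0.512351)
  k1 = (-3.129707, 1.141219)
  predictor → (-1.953913, -0.261283)
  k2 = (-4.302879, 0.756492)
  → (-2.082962, -0.303603)
(x(0.44), y(0.44)) ≈ (-2.0830, -0.3036)

-2.0830, -0.3036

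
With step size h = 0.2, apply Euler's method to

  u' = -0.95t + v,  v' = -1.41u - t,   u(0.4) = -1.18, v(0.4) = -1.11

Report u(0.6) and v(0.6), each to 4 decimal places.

Euler on (u,v): u_{n+1} = u_n + h·u', v_{n+1} = v_n + h·v'.
0.400000: (-1.180000, -1.110000); f=(-1.490000, 1.263800) → (-1.478000, -0.857240)
(u(0.6), v(0.6)) ≈ (-1.4780, -0.8572)

-1.4780, -0.8572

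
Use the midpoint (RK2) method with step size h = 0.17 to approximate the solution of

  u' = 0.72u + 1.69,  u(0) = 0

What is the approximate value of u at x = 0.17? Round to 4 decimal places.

0.3049

Midpoint: k1 = f(x_n, u_n); k2 = f(x_n + h/2, u_n + (h/2)·k1); u_{n+1} = u_n + h·k2.
x=0.000000, u=0.000000:
  k1 = f(0.000000, 0.000000) = 1.690000
  k2 = f(0.085000, 0.143650) = 1.793428
  u ← 0.000000 + 0.17·1.793428 = 0.304883
u(0.17) ≈ 0.3049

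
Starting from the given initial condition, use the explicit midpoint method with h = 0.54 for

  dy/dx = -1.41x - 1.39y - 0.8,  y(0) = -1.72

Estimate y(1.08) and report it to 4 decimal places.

Midpoint: k1 = f(x_n, y_n); k2 = f(x_n + h/2, y_n + (h/2)·k1); y_{n+1} = y_n + h·k2.
x=0.000000, y=-1.720000:
  k1 = f(0.000000, -1.720000) = 1.590800
  k2 = f(0.270000, -1.290484) = 0.613073
  y ← -1.720000 + 0.54·0.613073 = -1.388941
x=0.540000, y=-1.388941:
  k1 = f(0.540000, -1.388941) = 0.369228
  k2 = f(0.810000, -1.289249) = -0.150044
  y ← -1.388941 + 0.54·(-0.150044) = -1.469964
y(1.08) ≈ -1.4700

-1.4700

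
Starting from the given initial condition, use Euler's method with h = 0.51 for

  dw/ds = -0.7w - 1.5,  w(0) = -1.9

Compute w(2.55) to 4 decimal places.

-2.1162

Euler: w_{n+1} = w_n + h·f(s_n, w_n).
s=0.000000, w=-1.900000: f=-0.170000 → w ← -1.900000 + 0.51·(-0.170000) = -1.986700
s=0.510000, w=-1.986700: f=-0.109310 → w ← -1.986700 + 0.51·(-0.109310) = -2.042448
s=1.020000, w=-2.042448: f=-0.070286 → w ← -2.042448 + 0.51·(-0.070286) = -2.078294
s=1.530000, w=-2.078294: f=-0.045194 → w ← -2.078294 + 0.51·(-0.045194) = -2.101343
s=2.040000, w=-2.101343: f=-0.029060 → w ← -2.101343 + 0.51·(-0.029060) = -2.116164
w(2.55) ≈ -2.1162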